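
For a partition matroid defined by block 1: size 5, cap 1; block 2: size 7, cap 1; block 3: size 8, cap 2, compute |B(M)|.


A basis picks exactly ci elements from block i.
Number of bases = product of C(|Si|, ci).
= C(5,1) * C(7,1) * C(8,2)
= 5 * 7 * 28
= 980.

980


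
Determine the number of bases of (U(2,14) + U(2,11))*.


(M1+M2)* = M1* + M2*.
M1* = U(12,14), bases: C(14,12) = 91.
M2* = U(9,11), bases: C(11,9) = 55.
|B(M*)| = 91 * 55 = 5005.

5005


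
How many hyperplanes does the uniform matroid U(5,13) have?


Hyperplanes of U(5,13) are flats of rank 4.
In a uniform matroid, these are exactly the (4)-element subsets.
Count = (13 choose 4) = 715.

715


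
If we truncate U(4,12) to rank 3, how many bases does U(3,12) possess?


Truncating U(4,12) to rank 3 gives U(3,12).
Bases of U(3,12) are all 3-element subsets of 12 elements.
Number of bases = C(12,3) = 12! / (3! * 9!) = 220.

220


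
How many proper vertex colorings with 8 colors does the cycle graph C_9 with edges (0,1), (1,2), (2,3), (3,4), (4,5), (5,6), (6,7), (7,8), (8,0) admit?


P(C_9, k) = (k-1)^9 + (-1)^9*(k-1).
P(8) = (7)^9 - 7
= 40353607 - 7 = 40353600.

40353600


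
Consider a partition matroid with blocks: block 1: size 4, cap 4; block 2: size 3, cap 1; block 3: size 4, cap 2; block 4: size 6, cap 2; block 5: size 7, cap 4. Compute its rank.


Rank of a partition matroid = sum of min(|Si|, ci) for each block.
= min(4,4) + min(3,1) + min(4,2) + min(6,2) + min(7,4)
= 4 + 1 + 2 + 2 + 4
= 13.

13


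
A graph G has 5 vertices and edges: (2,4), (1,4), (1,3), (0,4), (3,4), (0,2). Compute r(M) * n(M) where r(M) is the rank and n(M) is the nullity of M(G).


r(M) = |V| - c = 5 - 1 = 4.
nullity = |E| - r(M) = 6 - 4 = 2.
Product = 4 * 2 = 8.

8


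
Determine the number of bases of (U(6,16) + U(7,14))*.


(M1+M2)* = M1* + M2*.
M1* = U(10,16), bases: C(16,10) = 8008.
M2* = U(7,14), bases: C(14,7) = 3432.
|B(M*)| = 8008 * 3432 = 27483456.

27483456


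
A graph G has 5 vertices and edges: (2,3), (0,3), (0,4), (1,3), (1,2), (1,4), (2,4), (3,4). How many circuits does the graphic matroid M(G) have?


A circuit in a graphic matroid = edge set of a simple cycle.
G has 5 vertices and 8 edges.
Enumerating all minimal edge subsets forming cycles...
Total circuits found: 12.

12


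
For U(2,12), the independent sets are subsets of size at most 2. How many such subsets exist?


Independent sets of U(2,12) are all subsets of size <= 2.
Count = C(12,0) + C(12,1) + C(12,2)
     = 1 + 12 + 66
     = 79.

79


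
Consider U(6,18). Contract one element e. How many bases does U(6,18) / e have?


Contracting e from U(6,18) gives U(5,17).
Bases of U(5,17) = C(17,5) = 17! / (5! * 12!) = 6188.

6188


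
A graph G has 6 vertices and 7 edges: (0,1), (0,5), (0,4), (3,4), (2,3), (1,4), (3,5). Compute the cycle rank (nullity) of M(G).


Cycle rank (nullity) = |E| - r(M) = |E| - (|V| - c).
|E| = 7, |V| = 6, c = 1.
Nullity = 7 - (6 - 1) = 7 - 5 = 2.

2


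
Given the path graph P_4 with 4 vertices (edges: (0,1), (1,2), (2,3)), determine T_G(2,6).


A path on 4 vertices is a tree with 3 edges.
T(x,y) = x^(3) for any tree.
T(2,6) = 2^3 = 8.

8


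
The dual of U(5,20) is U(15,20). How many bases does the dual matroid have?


The dual of U(r,n) is U(n-r, n) = U(15,20).
Bases of U(15,20) are all (15)-element subsets.
|B(M*)| = (20 choose 15) = 15504.

15504


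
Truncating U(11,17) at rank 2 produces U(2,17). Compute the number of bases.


Truncating U(11,17) to rank 2 gives U(2,17).
Bases of U(2,17) are all 2-element subsets of 17 elements.
Number of bases = C(17,2) = (17 * 16) / (1 * 2) = 136.

136


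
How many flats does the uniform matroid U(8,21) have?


Flats of U(8,21): every subset of size < 8 is a flat, plus E itself.
Count = C(21,0) + C(21,1) + C(21,2) + C(21,3) + C(21,4) + C(21,5) + C(21,6) + C(21,7) + 1
     = 1 + 21 + 210 + 1330 + 5985 + 20349 + 54264 + 116280 + 1
     = 198441.

198441


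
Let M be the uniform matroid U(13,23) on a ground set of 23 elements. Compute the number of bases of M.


Bases of U(13,23) are all 13-element subsets of the 23-element ground set.
Number of bases = C(23,13).
C(23,13) = 1144066.

1144066


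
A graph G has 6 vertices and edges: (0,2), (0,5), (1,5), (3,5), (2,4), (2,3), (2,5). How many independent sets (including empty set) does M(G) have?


An independent set in a graphic matroid is an acyclic edge subset.
G has 6 vertices and 7 edges.
Enumerate all 2^7 = 128 subsets, checking for acyclicity.
Total independent sets = 96.

96


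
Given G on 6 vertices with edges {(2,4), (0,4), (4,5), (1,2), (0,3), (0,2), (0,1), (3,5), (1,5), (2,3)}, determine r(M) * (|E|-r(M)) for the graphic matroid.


r(M) = |V| - c = 6 - 1 = 5.
nullity = |E| - r(M) = 10 - 5 = 5.
Product = 5 * 5 = 25.

25


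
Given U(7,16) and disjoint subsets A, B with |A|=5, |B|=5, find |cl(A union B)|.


|A union B| = 5 + 5 = 10 (disjoint).
In U(7,16), cl(S) = S if |S| < 7, else cl(S) = E.
Since 10 >= 7, cl(A union B) = E.
|cl(A union B)| = 16.

16


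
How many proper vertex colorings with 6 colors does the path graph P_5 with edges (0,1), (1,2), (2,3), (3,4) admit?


P(P_5, k) = k * (k-1)^(4).
P(6) = 6 * 5^4 = 6 * 625 = 3750.

3750


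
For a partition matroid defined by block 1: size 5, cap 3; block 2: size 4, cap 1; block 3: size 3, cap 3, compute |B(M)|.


A basis picks exactly ci elements from block i.
Number of bases = product of C(|Si|, ci).
= C(5,3) * C(4,1) * C(3,3)
= 10 * 4 * 1
= 40.

40


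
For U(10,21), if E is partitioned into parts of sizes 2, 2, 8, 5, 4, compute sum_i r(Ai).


r(Ai) = min(|Ai|, 10) for each part.
Sum = min(2,10) + min(2,10) + min(8,10) + min(5,10) + min(4,10)
    = 2 + 2 + 8 + 5 + 4
    = 21.

21


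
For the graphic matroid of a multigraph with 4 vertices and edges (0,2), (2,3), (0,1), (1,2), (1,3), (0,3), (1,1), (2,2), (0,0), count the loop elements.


In a graphic matroid, a loop is a self-loop edge (u,u) with rank 0.
Examining all 9 edges for self-loops...
Self-loops found: (1,1), (2,2), (0,0)
Number of loops = 3.

3


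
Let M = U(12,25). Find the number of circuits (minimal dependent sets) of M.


In U(12,25), circuits are the (13)-element subsets.
Any set of 13 elements is dependent, and removing any one element gives
an independent set of size 12, so it is a minimal dependent set.
Number of circuits = (25 choose 13) = 5200300.

5200300


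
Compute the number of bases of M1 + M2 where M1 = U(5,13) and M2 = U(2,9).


Bases of a direct sum M1 + M2: |B| = |B(M1)| * |B(M2)|.
|B(U(5,13))| = C(13,5) = 1287.
|B(U(2,9))| = C(9,2) = 36.
Total bases = 1287 * 36 = 46332.

46332


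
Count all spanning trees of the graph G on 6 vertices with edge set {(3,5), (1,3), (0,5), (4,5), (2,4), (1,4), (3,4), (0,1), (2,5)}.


By Kirchhoff's matrix tree theorem, the number of spanning trees equals
the determinant of any cofactor of the Laplacian matrix L.
G has 6 vertices and 9 edges.
Computing the (5 x 5) cofactor determinant gives 61.

61


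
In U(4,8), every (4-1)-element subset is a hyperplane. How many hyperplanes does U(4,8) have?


Hyperplanes of U(4,8) are flats of rank 3.
In a uniform matroid, these are exactly the (3)-element subsets.
Count = (8 choose 3) = 56.

56


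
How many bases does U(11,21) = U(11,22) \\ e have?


Deleting e from U(11,22) gives U(11,21) since n > r.
Bases of U(11,21) = C(21,11) = 352716.

352716


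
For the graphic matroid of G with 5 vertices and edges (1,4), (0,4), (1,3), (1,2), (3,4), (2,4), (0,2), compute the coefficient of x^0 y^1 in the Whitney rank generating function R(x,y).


R(x,y) = sum over A in 2^E of x^(r(E)-r(A)) * y^(|A|-r(A)).
G has 5 vertices, 7 edges. r(E) = 4.
Enumerate all 2^7 = 128 subsets.
Count subsets with r(E)-r(A)=0 and |A|-r(A)=1: 19.

19


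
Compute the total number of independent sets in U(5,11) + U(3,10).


For a direct sum, |I(M1+M2)| = |I(M1)| * |I(M2)|.
|I(U(5,11))| = sum C(11,k) for k=0..5 = 1024.
|I(U(3,10))| = sum C(10,k) for k=0..3 = 176.
Total = 1024 * 176 = 180224.

180224


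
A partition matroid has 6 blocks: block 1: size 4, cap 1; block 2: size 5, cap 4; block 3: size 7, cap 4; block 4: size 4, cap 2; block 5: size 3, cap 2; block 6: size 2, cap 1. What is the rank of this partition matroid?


Rank of a partition matroid = sum of min(|Si|, ci) for each block.
= min(4,1) + min(5,4) + min(7,4) + min(4,2) + min(3,2) + min(2,1)
= 1 + 4 + 4 + 2 + 2 + 1
= 14.

14


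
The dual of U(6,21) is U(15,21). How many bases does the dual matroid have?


The dual of U(r,n) is U(n-r, n) = U(15,21).
Bases of U(15,21) are all (15)-element subsets.
|B(M*)| = C(21,15) = 54264.

54264


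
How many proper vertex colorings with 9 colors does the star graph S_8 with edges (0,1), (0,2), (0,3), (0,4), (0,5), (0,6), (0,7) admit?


P(tree, k) = k * (k-1)^(7) for any tree on 8 vertices.
P(9) = 9 * 8^7 = 9 * 2097152 = 18874368.

18874368


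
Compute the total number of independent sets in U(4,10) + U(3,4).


For a direct sum, |I(M1+M2)| = |I(M1)| * |I(M2)|.
|I(U(4,10))| = sum C(10,k) for k=0..4 = 386.
|I(U(3,4))| = sum C(4,k) for k=0..3 = 15.
Total = 386 * 15 = 5790.

5790


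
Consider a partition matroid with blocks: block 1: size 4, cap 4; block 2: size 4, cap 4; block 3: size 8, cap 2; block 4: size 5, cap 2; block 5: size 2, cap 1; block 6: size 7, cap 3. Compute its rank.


Rank of a partition matroid = sum of min(|Si|, ci) for each block.
= min(4,4) + min(4,4) + min(8,2) + min(5,2) + min(2,1) + min(7,3)
= 4 + 4 + 2 + 2 + 1 + 3
= 16.

16


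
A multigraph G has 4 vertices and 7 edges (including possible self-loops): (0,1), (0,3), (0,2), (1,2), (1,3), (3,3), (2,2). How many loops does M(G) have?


In a graphic matroid, a loop is a self-loop edge (u,u) with rank 0.
Examining all 7 edges for self-loops...
Self-loops found: (3,3), (2,2)
Number of loops = 2.

2


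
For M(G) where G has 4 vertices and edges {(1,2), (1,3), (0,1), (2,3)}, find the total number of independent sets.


An independent set in a graphic matroid is an acyclic edge subset.
G has 4 vertices and 4 edges.
Enumerate all 2^4 = 16 subsets, checking for acyclicity.
Total independent sets = 14.

14


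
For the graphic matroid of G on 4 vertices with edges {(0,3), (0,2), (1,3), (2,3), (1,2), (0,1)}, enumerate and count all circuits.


A circuit in a graphic matroid = edge set of a simple cycle.
G has 4 vertices and 6 edges.
Enumerating all minimal edge subsets forming cycles...
Total circuits found: 7.

7


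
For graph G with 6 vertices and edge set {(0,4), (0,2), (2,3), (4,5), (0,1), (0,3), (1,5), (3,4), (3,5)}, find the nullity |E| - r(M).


Cycle rank (nullity) = |E| - r(M) = |E| - (|V| - c).
|E| = 9, |V| = 6, c = 1.
Nullity = 9 - (6 - 1) = 9 - 5 = 4.

4


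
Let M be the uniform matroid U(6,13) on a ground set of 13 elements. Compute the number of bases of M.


Bases of U(6,13) are all 6-element subsets of the 13-element ground set.
Number of bases = C(13,6).
(13 choose 6) = 1716.

1716


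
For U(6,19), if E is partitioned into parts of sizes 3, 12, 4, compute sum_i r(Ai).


r(Ai) = min(|Ai|, 6) for each part.
Sum = min(3,6) + min(12,6) + min(4,6)
    = 3 + 6 + 4
    = 13.

13


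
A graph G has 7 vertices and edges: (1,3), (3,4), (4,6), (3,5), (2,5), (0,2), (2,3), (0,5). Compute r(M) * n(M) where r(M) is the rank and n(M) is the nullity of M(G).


r(M) = |V| - c = 7 - 1 = 6.
nullity = |E| - r(M) = 8 - 6 = 2.
Product = 6 * 2 = 12.

12


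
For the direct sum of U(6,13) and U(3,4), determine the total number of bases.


Bases of a direct sum M1 + M2: |B| = |B(M1)| * |B(M2)|.
|B(U(6,13))| = C(13,6) = 1716.
|B(U(3,4))| = C(4,3) = 4.
Total bases = 1716 * 4 = 6864.

6864


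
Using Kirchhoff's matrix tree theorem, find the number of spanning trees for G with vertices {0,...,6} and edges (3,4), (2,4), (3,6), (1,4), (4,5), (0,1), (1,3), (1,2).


By Kirchhoff's matrix tree theorem, the number of spanning trees equals
the determinant of any cofactor of the Laplacian matrix L.
G has 7 vertices and 8 edges.
Computing the (6 x 6) cofactor determinant gives 8.

8


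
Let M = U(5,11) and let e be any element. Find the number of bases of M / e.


Contracting e from U(5,11) gives U(4,10).
Bases of U(4,10) = (10 choose 4) = 210.

210


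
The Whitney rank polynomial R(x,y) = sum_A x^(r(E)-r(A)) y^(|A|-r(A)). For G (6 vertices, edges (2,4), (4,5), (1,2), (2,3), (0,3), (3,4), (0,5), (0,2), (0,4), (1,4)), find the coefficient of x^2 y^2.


R(x,y) = sum over A in 2^E of x^(r(E)-r(A)) * y^(|A|-r(A)).
G has 6 vertices, 10 edges. r(E) = 5.
Enumerate all 2^10 = 1024 subsets.
Count subsets with r(E)-r(A)=2 and |A|-r(A)=2: 10.

10


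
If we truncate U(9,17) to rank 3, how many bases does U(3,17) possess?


Truncating U(9,17) to rank 3 gives U(3,17).
Bases of U(3,17) are all 3-element subsets of 17 elements.
Number of bases = C(17,3) = (17 * 16 * 15) / (1 * 2 * 3) = 680.

680


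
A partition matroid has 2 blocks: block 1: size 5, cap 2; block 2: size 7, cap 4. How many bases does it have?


A basis picks exactly ci elements from block i.
Number of bases = product of C(|Si|, ci).
= C(5,2) * C(7,4)
= 10 * 35
= 350.

350


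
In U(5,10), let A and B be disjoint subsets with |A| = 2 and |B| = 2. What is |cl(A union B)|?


|A union B| = 2 + 2 = 4 (disjoint).
In U(5,10), cl(S) = S if |S| < 5, else cl(S) = E.
Since 4 < 5, cl(A union B) = A union B.
|cl(A union B)| = 4.

4


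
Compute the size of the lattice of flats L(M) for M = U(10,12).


Flats of U(10,12): every subset of size < 10 is a flat, plus E itself.
Count = (12 choose 0) + (12 choose 1) + (12 choose 2) + (12 choose 3) + (12 choose 4) + (12 choose 5) + (12 choose 6) + (12 choose 7) + (12 choose 8) + (12 choose 9) + 1
     = 1 + 12 + 66 + 220 + 495 + 792 + 924 + 792 + 495 + 220 + 1
     = 4018.

4018


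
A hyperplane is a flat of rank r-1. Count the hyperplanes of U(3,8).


Hyperplanes of U(3,8) are flats of rank 2.
In a uniform matroid, these are exactly the (2)-element subsets.
Count = C(8,2) = 8! / (2! * 6!) = 28.

28


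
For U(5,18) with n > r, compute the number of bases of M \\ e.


Deleting e from U(5,18) gives U(5,17) since n > r.
Bases of U(5,17) = C(17,5) = 6188.

6188


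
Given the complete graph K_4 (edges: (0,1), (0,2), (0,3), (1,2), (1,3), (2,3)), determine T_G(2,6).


T(K_4; x,y) = x^3 + 3x^2 + 4xy + 2x + y^3 + 3y^2 + 2y.
Substituting x=2, y=6:
= 8 + 12 + 48 + 4 + 216 + 108 + 12
= 408.

408


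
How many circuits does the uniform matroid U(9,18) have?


In U(9,18), circuits are the (10)-element subsets.
Any set of 10 elements is dependent, and removing any one element gives
an independent set of size 9, so it is a minimal dependent set.
Number of circuits = (18 choose 10) = 43758.

43758


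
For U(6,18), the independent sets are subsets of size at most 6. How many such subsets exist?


Independent sets of U(6,18) are all subsets of size <= 6.
Count = C(18,0) + C(18,1) + C(18,2) + C(18,3) + C(18,4) + C(18,5) + C(18,6)
     = 1 + 18 + 153 + 816 + 3060 + 8568 + 18564
     = 31180.

31180


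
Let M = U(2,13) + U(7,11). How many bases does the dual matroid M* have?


(M1+M2)* = M1* + M2*.
M1* = U(11,13), bases: C(13,11) = 78.
M2* = U(4,11), bases: C(11,4) = 330.
|B(M*)| = 78 * 330 = 25740.

25740


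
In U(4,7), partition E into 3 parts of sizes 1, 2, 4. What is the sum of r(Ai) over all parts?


r(Ai) = min(|Ai|, 4) for each part.
Sum = min(1,4) + min(2,4) + min(4,4)
    = 1 + 2 + 4
    = 7.

7


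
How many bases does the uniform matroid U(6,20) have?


Bases of U(6,20) are all 6-element subsets of the 20-element ground set.
Number of bases = C(20,6).
C(20,6) = 38760.

38760


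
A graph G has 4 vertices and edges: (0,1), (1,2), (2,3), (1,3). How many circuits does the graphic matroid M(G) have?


A circuit in a graphic matroid = edge set of a simple cycle.
G has 4 vertices and 4 edges.
Enumerating all minimal edge subsets forming cycles...
Total circuits found: 1.

1


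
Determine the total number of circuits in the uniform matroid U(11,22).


In U(11,22), circuits are the (12)-element subsets.
Any set of 12 elements is dependent, and removing any one element gives
an independent set of size 11, so it is a minimal dependent set.
Number of circuits = C(22,12) = 646646.

646646


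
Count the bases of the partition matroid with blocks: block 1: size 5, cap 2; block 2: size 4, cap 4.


A basis picks exactly ci elements from block i.
Number of bases = product of C(|Si|, ci).
= C(5,2) * C(4,4)
= 10 * 1
= 10.

10


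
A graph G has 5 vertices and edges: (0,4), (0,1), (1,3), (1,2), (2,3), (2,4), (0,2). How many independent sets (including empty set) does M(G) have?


An independent set in a graphic matroid is an acyclic edge subset.
G has 5 vertices and 7 edges.
Enumerate all 2^7 = 128 subsets, checking for acyclicity.
Total independent sets = 82.

82


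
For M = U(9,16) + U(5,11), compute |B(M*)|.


(M1+M2)* = M1* + M2*.
M1* = U(7,16), bases: C(16,7) = 11440.
M2* = U(6,11), bases: C(11,6) = 462.
|B(M*)| = 11440 * 462 = 5285280.

5285280


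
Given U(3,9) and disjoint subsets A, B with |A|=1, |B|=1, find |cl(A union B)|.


|A union B| = 1 + 1 = 2 (disjoint).
In U(3,9), cl(S) = S if |S| < 3, else cl(S) = E.
Since 2 < 3, cl(A union B) = A union B.
|cl(A union B)| = 2.

2


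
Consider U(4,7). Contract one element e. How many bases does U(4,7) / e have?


Contracting e from U(4,7) gives U(3,6).
Bases of U(3,6) = (6 choose 3) = 20.

20


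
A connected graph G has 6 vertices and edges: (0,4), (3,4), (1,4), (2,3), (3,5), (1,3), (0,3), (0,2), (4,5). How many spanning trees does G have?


By Kirchhoff's matrix tree theorem, the number of spanning trees equals
the determinant of any cofactor of the Laplacian matrix L.
G has 6 vertices and 9 edges.
Computing the (5 x 5) cofactor determinant gives 52.

52


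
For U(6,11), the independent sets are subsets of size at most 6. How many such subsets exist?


Independent sets of U(6,11) are all subsets of size <= 6.
Count = C(11,0) + C(11,1) + C(11,2) + C(11,3) + C(11,4) + C(11,5) + C(11,6)
     = 1 + 11 + 55 + 165 + 330 + 462 + 462
     = 1486.

1486


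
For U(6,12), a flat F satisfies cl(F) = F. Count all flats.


Flats of U(6,12): every subset of size < 6 is a flat, plus E itself.
Count = (12 choose 0) + (12 choose 1) + (12 choose 2) + (12 choose 3) + (12 choose 4) + (12 choose 5) + 1
     = 1 + 12 + 66 + 220 + 495 + 792 + 1
     = 1587.

1587


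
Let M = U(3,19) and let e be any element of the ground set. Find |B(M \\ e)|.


Deleting e from U(3,19) gives U(3,18) since n > r.
Bases of U(3,18) = (18 choose 3) = 816.

816


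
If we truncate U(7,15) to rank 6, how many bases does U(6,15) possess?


Truncating U(7,15) to rank 6 gives U(6,15).
Bases of U(6,15) are all 6-element subsets of 15 elements.
Number of bases = (15 choose 6) = 5005.

5005


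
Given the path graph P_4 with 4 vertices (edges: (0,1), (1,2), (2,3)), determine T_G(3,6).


A path on 4 vertices is a tree with 3 edges.
T(x,y) = x^(3) for any tree.
T(3,6) = 3^3 = 27.

27


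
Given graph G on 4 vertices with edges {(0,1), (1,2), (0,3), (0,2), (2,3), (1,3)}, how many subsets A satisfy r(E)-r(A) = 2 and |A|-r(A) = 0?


R(x,y) = sum over A in 2^E of x^(r(E)-r(A)) * y^(|A|-r(A)).
G has 4 vertices, 6 edges. r(E) = 3.
Enumerate all 2^6 = 64 subsets.
Count subsets with r(E)-r(A)=2 and |A|-r(A)=0: 6.

6


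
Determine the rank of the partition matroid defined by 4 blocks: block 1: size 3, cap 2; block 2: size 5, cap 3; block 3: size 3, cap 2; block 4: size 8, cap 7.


Rank of a partition matroid = sum of min(|Si|, ci) for each block.
= min(3,2) + min(5,3) + min(3,2) + min(8,7)
= 2 + 3 + 2 + 7
= 14.

14


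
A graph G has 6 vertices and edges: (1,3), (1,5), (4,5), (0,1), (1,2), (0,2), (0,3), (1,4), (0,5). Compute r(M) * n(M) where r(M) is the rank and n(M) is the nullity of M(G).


r(M) = |V| - c = 6 - 1 = 5.
nullity = |E| - r(M) = 9 - 5 = 4.
Product = 5 * 4 = 20.

20


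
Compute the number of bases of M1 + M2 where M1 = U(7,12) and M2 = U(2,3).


Bases of a direct sum M1 + M2: |B| = |B(M1)| * |B(M2)|.
|B(U(7,12))| = C(12,7) = 792.
|B(U(2,3))| = C(3,2) = 3.
Total bases = 792 * 3 = 2376.

2376


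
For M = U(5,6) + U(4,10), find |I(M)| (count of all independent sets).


For a direct sum, |I(M1+M2)| = |I(M1)| * |I(M2)|.
|I(U(5,6))| = sum C(6,k) for k=0..5 = 63.
|I(U(4,10))| = sum C(10,k) for k=0..4 = 386.
Total = 63 * 386 = 24318.

24318


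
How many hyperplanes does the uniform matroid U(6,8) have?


Hyperplanes of U(6,8) are flats of rank 5.
In a uniform matroid, these are exactly the (5)-element subsets.
Count = C(8,5) = 8! / (5! * 3!) = 56.

56


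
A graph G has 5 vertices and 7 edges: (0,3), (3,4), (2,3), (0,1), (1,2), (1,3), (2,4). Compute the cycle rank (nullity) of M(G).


Cycle rank (nullity) = |E| - r(M) = |E| - (|V| - c).
|E| = 7, |V| = 5, c = 1.
Nullity = 7 - (5 - 1) = 7 - 4 = 3.

3


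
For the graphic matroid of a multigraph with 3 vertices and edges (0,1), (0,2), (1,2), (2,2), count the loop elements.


In a graphic matroid, a loop is a self-loop edge (u,u) with rank 0.
Examining all 4 edges for self-loops...
Self-loops found: (2,2)
Number of loops = 1.

1


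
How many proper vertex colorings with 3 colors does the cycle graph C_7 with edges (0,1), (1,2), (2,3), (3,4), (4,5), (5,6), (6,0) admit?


P(C_7, k) = (k-1)^7 + (-1)^7*(k-1).
P(3) = (2)^7 - 2
= 128 - 2 = 126.

126


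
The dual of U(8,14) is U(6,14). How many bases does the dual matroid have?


The dual of U(r,n) is U(n-r, n) = U(6,14).
Bases of U(6,14) are all (6)-element subsets.
|B(M*)| = (14 choose 6) = 3003.

3003


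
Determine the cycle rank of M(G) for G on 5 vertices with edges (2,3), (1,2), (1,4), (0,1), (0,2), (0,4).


Cycle rank (nullity) = |E| - r(M) = |E| - (|V| - c).
|E| = 6, |V| = 5, c = 1.
Nullity = 6 - (5 - 1) = 6 - 4 = 2.

2


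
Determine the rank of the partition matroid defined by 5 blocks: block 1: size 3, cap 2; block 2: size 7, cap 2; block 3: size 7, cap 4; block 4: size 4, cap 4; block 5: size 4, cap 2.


Rank of a partition matroid = sum of min(|Si|, ci) for each block.
= min(3,2) + min(7,2) + min(7,4) + min(4,4) + min(4,2)
= 2 + 2 + 4 + 4 + 2
= 14.

14


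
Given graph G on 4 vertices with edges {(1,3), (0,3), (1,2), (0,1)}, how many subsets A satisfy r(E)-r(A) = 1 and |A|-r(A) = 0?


R(x,y) = sum over A in 2^E of x^(r(E)-r(A)) * y^(|A|-r(A)).
G has 4 vertices, 4 edges. r(E) = 3.
Enumerate all 2^4 = 16 subsets.
Count subsets with r(E)-r(A)=1 and |A|-r(A)=0: 6.

6


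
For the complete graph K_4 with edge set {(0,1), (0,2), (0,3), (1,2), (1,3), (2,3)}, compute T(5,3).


T(K_4; x,y) = x^3 + 3x^2 + 4xy + 2x + y^3 + 3y^2 + 2y.
Substituting x=5, y=3:
= 125 + 75 + 60 + 10 + 27 + 27 + 6
= 330.

330


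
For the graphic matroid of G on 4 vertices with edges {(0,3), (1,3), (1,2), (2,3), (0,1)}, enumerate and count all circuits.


A circuit in a graphic matroid = edge set of a simple cycle.
G has 4 vertices and 5 edges.
Enumerating all minimal edge subsets forming cycles...
Total circuits found: 3.

3


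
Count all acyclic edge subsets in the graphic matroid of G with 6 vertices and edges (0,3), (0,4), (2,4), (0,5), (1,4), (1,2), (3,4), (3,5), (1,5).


An independent set in a graphic matroid is an acyclic edge subset.
G has 6 vertices and 9 edges.
Enumerate all 2^9 = 512 subsets, checking for acyclicity.
Total independent sets = 296.

296


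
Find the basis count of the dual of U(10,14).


The dual of U(r,n) is U(n-r, n) = U(4,14).
Bases of U(4,14) are all (4)-element subsets.
|B(M*)| = C(14,4) = 14! / (4! * 10!) = 1001.

1001


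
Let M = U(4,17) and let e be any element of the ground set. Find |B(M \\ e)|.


Deleting e from U(4,17) gives U(4,16) since n > r.
Bases of U(4,16) = (16 choose 4) = 1820.

1820


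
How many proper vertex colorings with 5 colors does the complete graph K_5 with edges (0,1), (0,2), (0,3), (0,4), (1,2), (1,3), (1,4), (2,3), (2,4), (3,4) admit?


P(K_5, k) = k(k-1)(k-2)...(k-4).
P(5) = (5) * (4) * (3) * (2) * (1) = 120.

120


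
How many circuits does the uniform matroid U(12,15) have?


In U(12,15), circuits are the (13)-element subsets.
Any set of 13 elements is dependent, and removing any one element gives
an independent set of size 12, so it is a minimal dependent set.
Number of circuits = (15 choose 13) = 105.

105


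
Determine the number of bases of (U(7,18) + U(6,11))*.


(M1+M2)* = M1* + M2*.
M1* = U(11,18), bases: C(18,11) = 31824.
M2* = U(5,11), bases: C(11,5) = 462.
|B(M*)| = 31824 * 462 = 14702688.

14702688


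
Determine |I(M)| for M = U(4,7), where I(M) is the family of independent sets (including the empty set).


Independent sets of U(4,7) are all subsets of size <= 4.
Count = C(7,0) + C(7,1) + C(7,2) + C(7,3) + C(7,4)
     = 1 + 7 + 21 + 35 + 35
     = 99.

99


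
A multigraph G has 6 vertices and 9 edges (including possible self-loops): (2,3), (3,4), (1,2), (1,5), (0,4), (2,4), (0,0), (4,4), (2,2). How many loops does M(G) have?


In a graphic matroid, a loop is a self-loop edge (u,u) with rank 0.
Examining all 9 edges for self-loops...
Self-loops found: (0,0), (4,4), (2,2)
Number of loops = 3.

3


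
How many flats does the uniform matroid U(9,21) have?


Flats of U(9,21): every subset of size < 9 is a flat, plus E itself.
Count = C(21,0) + C(21,1) + C(21,2) + C(21,3) + C(21,4) + C(21,5) + C(21,6) + C(21,7) + C(21,8) + 1
     = 1 + 21 + 210 + 1330 + 5985 + 20349 + 54264 + 116280 + 203490 + 1
     = 401931.

401931


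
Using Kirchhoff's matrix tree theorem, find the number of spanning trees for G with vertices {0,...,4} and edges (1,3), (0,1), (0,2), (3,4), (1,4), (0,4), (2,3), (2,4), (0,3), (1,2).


By Kirchhoff's matrix tree theorem, the number of spanning trees equals
the determinant of any cofactor of the Laplacian matrix L.
G has 5 vertices and 10 edges.
Computing the (4 x 4) cofactor determinant gives 125.

125


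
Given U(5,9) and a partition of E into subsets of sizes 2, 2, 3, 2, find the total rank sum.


r(Ai) = min(|Ai|, 5) for each part.
Sum = min(2,5) + min(2,5) + min(3,5) + min(2,5)
    = 2 + 2 + 3 + 2
    = 9.

9


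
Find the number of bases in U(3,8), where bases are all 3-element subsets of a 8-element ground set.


Bases of U(3,8) are all 3-element subsets of the 8-element ground set.
Number of bases = C(8,3).
C(8,3) = 8! / (3! * 5!) = 56.

56


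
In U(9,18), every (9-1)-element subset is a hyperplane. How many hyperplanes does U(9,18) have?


Hyperplanes of U(9,18) are flats of rank 8.
In a uniform matroid, these are exactly the (8)-element subsets.
Count = (18 choose 8) = 43758.

43758


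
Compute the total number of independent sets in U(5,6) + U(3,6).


For a direct sum, |I(M1+M2)| = |I(M1)| * |I(M2)|.
|I(U(5,6))| = sum C(6,k) for k=0..5 = 63.
|I(U(3,6))| = sum C(6,k) for k=0..3 = 42.
Total = 63 * 42 = 2646.

2646


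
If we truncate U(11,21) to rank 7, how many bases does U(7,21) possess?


Truncating U(11,21) to rank 7 gives U(7,21).
Bases of U(7,21) are all 7-element subsets of 21 elements.
Number of bases = C(21,7) = 21! / (7! * 14!) = 116280.

116280


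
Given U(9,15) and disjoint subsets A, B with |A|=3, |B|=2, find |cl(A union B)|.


|A union B| = 3 + 2 = 5 (disjoint).
In U(9,15), cl(S) = S if |S| < 9, else cl(S) = E.
Since 5 < 9, cl(A union B) = A union B.
|cl(A union B)| = 5.

5


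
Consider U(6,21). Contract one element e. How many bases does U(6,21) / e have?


Contracting e from U(6,21) gives U(5,20).
Bases of U(5,20) = C(20,5) = 15504.

15504


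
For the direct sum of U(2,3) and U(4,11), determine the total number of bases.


Bases of a direct sum M1 + M2: |B| = |B(M1)| * |B(M2)|.
|B(U(2,3))| = C(3,2) = 3.
|B(U(4,11))| = C(11,4) = 330.
Total bases = 3 * 330 = 990.

990


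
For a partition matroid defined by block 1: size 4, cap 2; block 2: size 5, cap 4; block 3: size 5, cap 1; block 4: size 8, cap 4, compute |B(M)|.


A basis picks exactly ci elements from block i.
Number of bases = product of C(|Si|, ci).
= C(4,2) * C(5,4) * C(5,1) * C(8,4)
= 6 * 5 * 5 * 70
= 10500.

10500


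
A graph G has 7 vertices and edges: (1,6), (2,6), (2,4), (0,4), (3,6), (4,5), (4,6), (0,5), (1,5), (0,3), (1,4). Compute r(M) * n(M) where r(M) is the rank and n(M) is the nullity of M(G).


r(M) = |V| - c = 7 - 1 = 6.
nullity = |E| - r(M) = 11 - 6 = 5.
Product = 6 * 5 = 30.

30


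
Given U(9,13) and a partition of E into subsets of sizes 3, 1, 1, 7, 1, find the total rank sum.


r(Ai) = min(|Ai|, 9) for each part.
Sum = min(3,9) + min(1,9) + min(1,9) + min(7,9) + min(1,9)
    = 3 + 1 + 1 + 7 + 1
    = 13.

13


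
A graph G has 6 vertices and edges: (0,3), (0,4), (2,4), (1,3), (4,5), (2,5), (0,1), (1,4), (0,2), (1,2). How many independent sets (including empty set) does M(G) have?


An independent set in a graphic matroid is an acyclic edge subset.
G has 6 vertices and 10 edges.
Enumerate all 2^10 = 1024 subsets, checking for acyclicity.
Total independent sets = 431.

431


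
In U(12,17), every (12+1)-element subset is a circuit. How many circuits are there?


In U(12,17), circuits are the (13)-element subsets.
Any set of 13 elements is dependent, and removing any one element gives
an independent set of size 12, so it is a minimal dependent set.
Number of circuits = C(17,13) = 2380.

2380


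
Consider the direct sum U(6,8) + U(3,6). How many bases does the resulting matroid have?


Bases of a direct sum M1 + M2: |B| = |B(M1)| * |B(M2)|.
|B(U(6,8))| = C(8,6) = 28.
|B(U(3,6))| = C(6,3) = 20.
Total bases = 28 * 20 = 560.

560


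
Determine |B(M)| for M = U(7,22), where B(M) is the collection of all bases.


Bases of U(7,22) are all 7-element subsets of the 22-element ground set.
Number of bases = C(22,7).
C(22,7) = 22! / (7! * 15!) = 170544.

170544


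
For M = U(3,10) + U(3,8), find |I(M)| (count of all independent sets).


For a direct sum, |I(M1+M2)| = |I(M1)| * |I(M2)|.
|I(U(3,10))| = sum C(10,k) for k=0..3 = 176.
|I(U(3,8))| = sum C(8,k) for k=0..3 = 93.
Total = 176 * 93 = 16368.

16368


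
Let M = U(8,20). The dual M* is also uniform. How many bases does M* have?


The dual of U(r,n) is U(n-r, n) = U(12,20).
Bases of U(12,20) are all (12)-element subsets.
|B(M*)| = (20 choose 12) = 125970.

125970


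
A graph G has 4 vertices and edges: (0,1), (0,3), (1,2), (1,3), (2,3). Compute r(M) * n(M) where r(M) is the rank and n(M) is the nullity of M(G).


r(M) = |V| - c = 4 - 1 = 3.
nullity = |E| - r(M) = 5 - 3 = 2.
Product = 3 * 2 = 6.

6


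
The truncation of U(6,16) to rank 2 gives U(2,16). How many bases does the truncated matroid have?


Truncating U(6,16) to rank 2 gives U(2,16).
Bases of U(2,16) are all 2-element subsets of 16 elements.
Number of bases = (16 choose 2) = 120.

120


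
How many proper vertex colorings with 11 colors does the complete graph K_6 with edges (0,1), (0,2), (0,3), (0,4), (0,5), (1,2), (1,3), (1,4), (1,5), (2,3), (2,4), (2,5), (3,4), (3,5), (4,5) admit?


P(K_6, k) = k(k-1)(k-2)...(k-5).
P(11) = (11) * (10) * (9) * (8) * (7) * (6) = 332640.

332640


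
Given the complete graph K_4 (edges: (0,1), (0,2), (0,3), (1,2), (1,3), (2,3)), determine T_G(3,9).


T(K_4; x,y) = x^3 + 3x^2 + 4xy + 2x + y^3 + 3y^2 + 2y.
Substituting x=3, y=9:
= 27 + 27 + 108 + 6 + 729 + 243 + 18
= 1158.

1158


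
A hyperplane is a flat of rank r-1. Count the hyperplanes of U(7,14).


Hyperplanes of U(7,14) are flats of rank 6.
In a uniform matroid, these are exactly the (6)-element subsets.
Count = C(14,6) = 14! / (6! * 8!) = 3003.

3003


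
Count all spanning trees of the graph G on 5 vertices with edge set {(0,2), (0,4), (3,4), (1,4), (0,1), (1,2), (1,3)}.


By Kirchhoff's matrix tree theorem, the number of spanning trees equals
the determinant of any cofactor of the Laplacian matrix L.
G has 5 vertices and 7 edges.
Computing the (4 x 4) cofactor determinant gives 21.

21


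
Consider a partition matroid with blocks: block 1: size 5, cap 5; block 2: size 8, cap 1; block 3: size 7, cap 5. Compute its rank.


Rank of a partition matroid = sum of min(|Si|, ci) for each block.
= min(5,5) + min(8,1) + min(7,5)
= 5 + 1 + 5
= 11.

11


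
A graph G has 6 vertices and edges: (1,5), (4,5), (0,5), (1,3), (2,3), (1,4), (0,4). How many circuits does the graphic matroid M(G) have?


A circuit in a graphic matroid = edge set of a simple cycle.
G has 6 vertices and 7 edges.
Enumerating all minimal edge subsets forming cycles...
Total circuits found: 3.

3


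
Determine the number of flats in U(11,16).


Flats of U(11,16): every subset of size < 11 is a flat, plus E itself.
Count = (16 choose 0) + (16 choose 1) + (16 choose 2) + (16 choose 3) + (16 choose 4) + (16 choose 5) + (16 choose 6) + (16 choose 7) + (16 choose 8) + (16 choose 9) + (16 choose 10) + 1
     = 1 + 16 + 120 + 560 + 1820 + 4368 + 8008 + 11440 + 12870 + 11440 + 8008 + 1
     = 58652.

58652


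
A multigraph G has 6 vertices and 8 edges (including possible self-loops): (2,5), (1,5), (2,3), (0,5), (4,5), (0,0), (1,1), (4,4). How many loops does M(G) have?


In a graphic matroid, a loop is a self-loop edge (u,u) with rank 0.
Examining all 8 edges for self-loops...
Self-loops found: (0,0), (1,1), (4,4)
Number of loops = 3.

3


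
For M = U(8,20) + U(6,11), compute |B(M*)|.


(M1+M2)* = M1* + M2*.
M1* = U(12,20), bases: C(20,12) = 125970.
M2* = U(5,11), bases: C(11,5) = 462.
|B(M*)| = 125970 * 462 = 58198140.

58198140


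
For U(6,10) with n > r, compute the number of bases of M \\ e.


Deleting e from U(6,10) gives U(6,9) since n > r.
Bases of U(6,9) = (9 choose 6) = 84.

84


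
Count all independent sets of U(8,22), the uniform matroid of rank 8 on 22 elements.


Independent sets of U(8,22) are all subsets of size <= 8.
Count = C(22,0) + C(22,1) + C(22,2) + C(22,3) + C(22,4) + C(22,5) + C(22,6) + C(22,7) + C(22,8)
     = 1 + 22 + 231 + 1540 + 7315 + 26334 + 74613 + 170544 + 319770
     = 600370.

600370


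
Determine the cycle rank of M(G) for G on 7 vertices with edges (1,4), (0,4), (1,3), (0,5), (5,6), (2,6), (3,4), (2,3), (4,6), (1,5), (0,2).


Cycle rank (nullity) = |E| - r(M) = |E| - (|V| - c).
|E| = 11, |V| = 7, c = 1.
Nullity = 11 - (7 - 1) = 11 - 6 = 5.

5


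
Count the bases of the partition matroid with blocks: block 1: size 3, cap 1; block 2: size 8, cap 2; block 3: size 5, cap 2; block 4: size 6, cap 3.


A basis picks exactly ci elements from block i.
Number of bases = product of C(|Si|, ci).
= C(3,1) * C(8,2) * C(5,2) * C(6,3)
= 3 * 28 * 10 * 20
= 16800.

16800


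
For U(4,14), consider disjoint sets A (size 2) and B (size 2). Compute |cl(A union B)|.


|A union B| = 2 + 2 = 4 (disjoint).
In U(4,14), cl(S) = S if |S| < 4, else cl(S) = E.
Since 4 >= 4, cl(A union B) = E.
|cl(A union B)| = 14.

14


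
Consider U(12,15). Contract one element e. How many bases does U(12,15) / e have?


Contracting e from U(12,15) gives U(11,14).
Bases of U(11,14) = C(14,11) = 14! / (11! * 3!) = 364.

364


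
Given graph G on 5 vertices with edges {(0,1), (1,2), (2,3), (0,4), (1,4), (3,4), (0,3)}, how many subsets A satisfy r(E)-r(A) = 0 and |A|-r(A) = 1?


R(x,y) = sum over A in 2^E of x^(r(E)-r(A)) * y^(|A|-r(A)).
G has 5 vertices, 7 edges. r(E) = 4.
Enumerate all 2^7 = 128 subsets.
Count subsets with r(E)-r(A)=0 and |A|-r(A)=1: 20.

20


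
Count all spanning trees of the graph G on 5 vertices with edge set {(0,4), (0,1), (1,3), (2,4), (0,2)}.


By Kirchhoff's matrix tree theorem, the number of spanning trees equals
the determinant of any cofactor of the Laplacian matrix L.
G has 5 vertices and 5 edges.
Computing the (4 x 4) cofactor determinant gives 3.

3


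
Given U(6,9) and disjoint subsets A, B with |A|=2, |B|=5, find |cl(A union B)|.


|A union B| = 2 + 5 = 7 (disjoint).
In U(6,9), cl(S) = S if |S| < 6, else cl(S) = E.
Since 7 >= 6, cl(A union B) = E.
|cl(A union B)| = 9.

9


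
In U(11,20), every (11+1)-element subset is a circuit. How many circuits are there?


In U(11,20), circuits are the (12)-element subsets.
Any set of 12 elements is dependent, and removing any one element gives
an independent set of size 11, so it is a minimal dependent set.
Number of circuits = (20 choose 12) = 125970.

125970


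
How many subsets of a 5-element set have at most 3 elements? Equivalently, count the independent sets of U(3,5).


Independent sets of U(3,5) are all subsets of size <= 3.
Count = (5 choose 0) + (5 choose 1) + (5 choose 2) + (5 choose 3)
     = 1 + 5 + 10 + 10
     = 26.

26


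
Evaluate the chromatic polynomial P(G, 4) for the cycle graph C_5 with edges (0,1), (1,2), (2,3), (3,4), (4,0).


P(C_5, k) = (k-1)^5 + (-1)^5*(k-1).
P(4) = (3)^5 - 3
= 243 - 3 = 240.

240


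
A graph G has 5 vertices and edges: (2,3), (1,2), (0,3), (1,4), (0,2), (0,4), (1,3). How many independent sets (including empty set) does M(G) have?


An independent set in a graphic matroid is an acyclic edge subset.
G has 5 vertices and 7 edges.
Enumerate all 2^7 = 128 subsets, checking for acyclicity.
Total independent sets = 86.

86


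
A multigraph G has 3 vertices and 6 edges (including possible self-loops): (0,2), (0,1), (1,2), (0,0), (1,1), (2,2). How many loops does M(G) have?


In a graphic matroid, a loop is a self-loop edge (u,u) with rank 0.
Examining all 6 edges for self-loops...
Self-loops found: (0,0), (1,1), (2,2)
Number of loops = 3.

3


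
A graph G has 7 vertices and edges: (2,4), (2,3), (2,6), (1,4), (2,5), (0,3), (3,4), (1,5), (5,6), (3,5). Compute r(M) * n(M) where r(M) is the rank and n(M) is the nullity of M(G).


r(M) = |V| - c = 7 - 1 = 6.
nullity = |E| - r(M) = 10 - 6 = 4.
Product = 6 * 4 = 24.

24


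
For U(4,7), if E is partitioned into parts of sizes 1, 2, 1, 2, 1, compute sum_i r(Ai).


r(Ai) = min(|Ai|, 4) for each part.
Sum = min(1,4) + min(2,4) + min(1,4) + min(2,4) + min(1,4)
    = 1 + 2 + 1 + 2 + 1
    = 7.

7


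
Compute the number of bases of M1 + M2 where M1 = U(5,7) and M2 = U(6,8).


Bases of a direct sum M1 + M2: |B| = |B(M1)| * |B(M2)|.
|B(U(5,7))| = C(7,5) = 21.
|B(U(6,8))| = C(8,6) = 28.
Total bases = 21 * 28 = 588.

588


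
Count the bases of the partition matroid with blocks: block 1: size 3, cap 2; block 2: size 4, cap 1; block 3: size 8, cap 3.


A basis picks exactly ci elements from block i.
Number of bases = product of C(|Si|, ci).
= C(3,2) * C(4,1) * C(8,3)
= 3 * 4 * 56
= 672.

672


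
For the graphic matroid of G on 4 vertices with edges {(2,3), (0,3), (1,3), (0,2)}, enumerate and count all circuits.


A circuit in a graphic matroid = edge set of a simple cycle.
G has 4 vertices and 4 edges.
Enumerating all minimal edge subsets forming cycles...
Total circuits found: 1.

1


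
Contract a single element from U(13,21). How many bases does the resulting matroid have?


Contracting e from U(13,21) gives U(12,20).
Bases of U(12,20) = C(20,12) = 20! / (12! * 8!) = 125970.

125970


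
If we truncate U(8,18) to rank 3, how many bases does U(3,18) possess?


Truncating U(8,18) to rank 3 gives U(3,18).
Bases of U(3,18) are all 3-element subsets of 18 elements.
Number of bases = (18 choose 3) = 816.

816


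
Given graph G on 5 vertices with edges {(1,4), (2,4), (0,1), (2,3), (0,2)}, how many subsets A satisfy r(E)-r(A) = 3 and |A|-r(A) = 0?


R(x,y) = sum over A in 2^E of x^(r(E)-r(A)) * y^(|A|-r(A)).
G has 5 vertices, 5 edges. r(E) = 4.
Enumerate all 2^5 = 32 subsets.
Count subsets with r(E)-r(A)=3 and |A|-r(A)=0: 5.

5
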